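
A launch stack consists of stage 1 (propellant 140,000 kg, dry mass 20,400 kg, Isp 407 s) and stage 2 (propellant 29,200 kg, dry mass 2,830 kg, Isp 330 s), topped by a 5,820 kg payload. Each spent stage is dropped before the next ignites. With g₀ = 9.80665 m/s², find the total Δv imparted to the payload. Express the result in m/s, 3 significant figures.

Δv ≈ 9670 m/s

Ignition mass of stage 1 = 140,000+20,400 + 29,200+2,830 + 5,820 = 198,250 kg.
Stage 1: m₀ = 198,250 kg, m_f = 198,250 − 140,000 = 58,250 kg; Δv = 407×9.80665×ln(3.403) = 3991.3×1.2248 ≈ 4888 m/s.
Stage 2: m₀ = 37,850 kg, m_f = 37,850 − 29,200 = 8,650 kg; Δv = 330×9.80665×ln(4.376) = 3236.2×1.4761 ≈ 4777 m/s.
Total Δv = 4888 + 4777 = 9665 m/s.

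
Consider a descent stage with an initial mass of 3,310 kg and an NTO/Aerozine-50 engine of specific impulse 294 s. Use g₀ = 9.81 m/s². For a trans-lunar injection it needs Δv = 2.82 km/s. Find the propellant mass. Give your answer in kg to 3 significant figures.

propellant mass ≈ 2060 kg

v_e = Isp · g₀ = 294 × 9.81 = 2884.1 m/s.
Using Δv = v_e ln(m₀/m_f): m₀/m_f = exp(Δv / v_e) = exp(2820 / 2884.1) = exp(0.9778) = 2.6585.
m_f = 3,310 / 2.6585 = 1,245.06 kg, so propellant = m₀ − m_f = 3,310 − 1,245.06 = 2,064.94 kg.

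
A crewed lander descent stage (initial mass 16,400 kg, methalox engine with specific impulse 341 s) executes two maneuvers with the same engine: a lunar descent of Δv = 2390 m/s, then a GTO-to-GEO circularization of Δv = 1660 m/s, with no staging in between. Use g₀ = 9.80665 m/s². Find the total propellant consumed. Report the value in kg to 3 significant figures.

total propellant consumed ≈ 11500 kg

v_e = Isp · g₀ = 341 × 9.80665 = 3344.1 m/s.
After the first burn: m = 16400 × exp(−2390/3344.1) = 16400 × 0.48934 = 8,025.18 kg.
After the second burn: m = 8,025.18 × exp(−1660/3344.1) = 8,025.18 × 0.60872 = 4,885.09 kg.
Total propellant = m₀ − m_final = 16400 − 4,885.09 = 11,514.91 kg.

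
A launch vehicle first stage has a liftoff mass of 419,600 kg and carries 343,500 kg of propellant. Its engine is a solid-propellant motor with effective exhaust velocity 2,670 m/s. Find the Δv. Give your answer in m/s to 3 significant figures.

m_f = m₀ − m_prop = 419,600 − 343,500 = 76,100 kg.
Δv = v_e · ln(m₀/m_f) = 2670.0 × ln(5.514) = 2670.0 × 1.7073 ≈ 4558.4 m/s.

Δv ≈ 4560 m/s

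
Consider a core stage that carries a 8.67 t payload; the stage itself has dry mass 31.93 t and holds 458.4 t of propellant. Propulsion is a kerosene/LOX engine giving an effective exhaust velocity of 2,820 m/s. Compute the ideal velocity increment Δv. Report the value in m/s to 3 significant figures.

m₀ = payload + dry + propellant = 8.67 + 31.93 + 458.4 = 499 t.
m_f = payload + dry = 8.67 + 31.93 = 40.6 t.
From the ideal rocket equation, Δv = v_e · ln(m₀/m_f) = 2820.0 × ln(12.29) = 2820.0 × 2.5088 ≈ 7074.9 m/s.

Δv ≈ 7070 m/s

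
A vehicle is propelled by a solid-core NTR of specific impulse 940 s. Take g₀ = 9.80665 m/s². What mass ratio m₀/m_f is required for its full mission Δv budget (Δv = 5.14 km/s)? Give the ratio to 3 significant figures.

mass ratio ≈ 1.75

v_e = Isp · g₀ = 940 × 9.80665 = 9218.3 m/s.
m₀/m_f = exp(Δv / v_e) = exp(5140 / 9218.3) = exp(0.5576) = 1.7465.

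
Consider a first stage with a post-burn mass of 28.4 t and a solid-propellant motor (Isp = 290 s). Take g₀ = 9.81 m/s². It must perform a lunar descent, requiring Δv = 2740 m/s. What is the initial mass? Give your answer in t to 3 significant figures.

initial mass ≈ 74.4 t

v_e = Isp · g₀ = 290 × 9.81 = 2844.9 m/s.
Using Δv = v_e ln(m₀/m_f): m₀/m_f = exp(Δv / v_e) = exp(2740 / 2844.9) = exp(0.9631) = 2.6199.
m₀ = m_f × 2.6199 = 28.4 × 2.6199 = 74.4052 t.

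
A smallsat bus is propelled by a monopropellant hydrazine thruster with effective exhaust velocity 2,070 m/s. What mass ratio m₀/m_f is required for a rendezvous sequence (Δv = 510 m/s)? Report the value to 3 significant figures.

mass ratio ≈ 1.28

m₀/m_f = exp(Δv / v_e) = exp(510 / 2070.0) = exp(0.2464) = 1.2794.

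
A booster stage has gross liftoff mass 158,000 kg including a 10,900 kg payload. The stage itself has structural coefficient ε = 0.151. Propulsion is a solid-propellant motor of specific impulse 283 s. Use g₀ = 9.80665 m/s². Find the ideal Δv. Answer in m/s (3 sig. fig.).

Stage wet mass = m₀ − payload = 158,000 − 10,900 = 147,100 kg.
Stage dry mass = ε × stage wet mass = 0.151 × 147,100 = 22,212.1 kg.
Burnout mass m_f = stage dry + payload = 22,212.1 + 10,900 = 33,112.1 kg.
v_e = Isp · g₀ = 283 × 9.80665 = 2775.3 m/s.
By the Tsiolkovsky rocket equation, Δv = v_e · ln(158,000/33,112.1) = 2775.3 × ln(4.772) = 2775.3 × 1.5627 ≈ 4337 m/s.

Δv ≈ 4340 m/s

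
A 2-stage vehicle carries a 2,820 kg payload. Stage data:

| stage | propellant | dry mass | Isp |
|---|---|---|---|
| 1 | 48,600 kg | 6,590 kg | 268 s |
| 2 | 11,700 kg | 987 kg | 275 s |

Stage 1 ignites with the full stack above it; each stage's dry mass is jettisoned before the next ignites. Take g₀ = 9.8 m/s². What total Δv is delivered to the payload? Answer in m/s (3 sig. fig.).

Ignition mass of stage 1 = 48,600+6,590 + 11,700+987 + 2,820 = 70,697 kg.
Stage 1: m₀ = 70,697 kg, m_f = 70,697 − 48,600 = 22,097 kg; Δv = 268×9.8×ln(3.199) = 2626.4×1.1630 ≈ 3054 m/s.
Stage 2: m₀ = 15,507 kg, m_f = 15,507 − 11,700 = 3,807 kg; Δv = 275×9.8×ln(4.073) = 2695.0×1.4045 ≈ 3785 m/s.
Total Δv = 3054 + 3785 = 6839 m/s.

Δv ≈ 6840 m/s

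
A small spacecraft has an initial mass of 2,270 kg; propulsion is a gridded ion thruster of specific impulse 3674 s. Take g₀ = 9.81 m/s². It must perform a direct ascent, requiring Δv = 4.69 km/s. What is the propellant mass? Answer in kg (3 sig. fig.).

propellant mass ≈ 277 kg

v_e = Isp · g₀ = 3674 × 9.81 = 36041.9 m/s.
From the ideal rocket equation, m₀/m_f = exp(Δv / v_e) = exp(4690 / 36041.9) = exp(0.1301) = 1.1390.
m_f = 2,270 / 1.1390 = 1,992.98 kg, so propellant = m₀ − m_f = 2,270 − 1,992.98 = 277.02 kg.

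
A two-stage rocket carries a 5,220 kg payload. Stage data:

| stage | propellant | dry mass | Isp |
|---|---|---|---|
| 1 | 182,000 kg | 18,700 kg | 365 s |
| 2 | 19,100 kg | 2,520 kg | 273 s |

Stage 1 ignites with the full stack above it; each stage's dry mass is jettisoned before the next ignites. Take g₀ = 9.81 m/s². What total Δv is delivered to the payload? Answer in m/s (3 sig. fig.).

Δv ≈ 9090 m/s

Ignition mass of stage 1 = 182,000+18,700 + 19,100+2,520 + 5,220 = 227,540 kg.
Stage 1: m₀ = 227,540 kg, m_f = 227,540 − 182,000 = 45,540 kg; Δv = 365×9.81×ln(4.996) = 3580.7×1.6087 ≈ 5760 m/s.
Stage 2: m₀ = 26,840 kg, m_f = 26,840 − 19,100 = 7,740 kg; Δv = 273×9.81×ln(3.468) = 2678.1×1.2435 ≈ 3330 m/s.
Total Δv = 5760 + 3330 = 9090 m/s.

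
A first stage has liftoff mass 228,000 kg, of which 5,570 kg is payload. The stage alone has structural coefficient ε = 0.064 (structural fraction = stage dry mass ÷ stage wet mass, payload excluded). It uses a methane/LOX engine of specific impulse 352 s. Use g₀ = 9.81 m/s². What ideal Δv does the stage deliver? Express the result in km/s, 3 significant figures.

Stage wet mass = m₀ − payload = 228,000 − 5,570 = 222,430 kg.
Stage dry mass = ε × stage wet mass = 0.064 × 222,430 = 14,235.5 kg.
Burnout mass m_f = stage dry + payload = 14,235.5 + 5,570 = 19,805.5 kg.
v_e = Isp · g₀ = 352 × 9.81 = 3453.1 m/s.
Using Δv = v_e ln(m₀/m_f): Δv = v_e · ln(228,000/19,805.5) = 3453.1 × ln(11.51) = 3453.1 × 2.4434 ≈ 8437 m/s.

Δv ≈ 8.44 km/s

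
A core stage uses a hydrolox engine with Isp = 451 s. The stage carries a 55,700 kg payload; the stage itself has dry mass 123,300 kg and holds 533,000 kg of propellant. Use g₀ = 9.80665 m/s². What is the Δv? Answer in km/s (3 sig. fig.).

Δv ≈ 6.11 km/s

v_e = Isp · g₀ = 451 × 9.80665 = 4422.8 m/s.
m₀ = payload + dry + propellant = 55,700 + 123,300 + 533,000 = 712,000 kg.
m_f = payload + dry = 55,700 + 123,300 = 179,000 kg.
By the Tsiolkovsky rocket equation, Δv = v_e · ln(m₀/m_f) = 4422.8 × ln(3.978) = 4422.8 × 1.3807 ≈ 6106.5 m/s.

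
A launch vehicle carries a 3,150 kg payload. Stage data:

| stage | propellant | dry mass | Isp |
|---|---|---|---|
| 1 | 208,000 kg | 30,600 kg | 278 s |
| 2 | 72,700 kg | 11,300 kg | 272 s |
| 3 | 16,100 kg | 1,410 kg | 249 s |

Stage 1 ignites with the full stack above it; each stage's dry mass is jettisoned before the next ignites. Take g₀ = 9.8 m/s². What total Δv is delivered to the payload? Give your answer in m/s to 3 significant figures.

Δv ≈ 9390 m/s

Ignition mass of stage 1 = 208,000+30,600 + 72,700+11,300 + 16,100+1,410 + 3,150 = 343,260 kg.
Stage 1: m₀ = 343,260 kg, m_f = 343,260 − 208,000 = 135,260 kg; Δv = 278×9.8×ln(2.538) = 2724.4×0.9313 ≈ 2537 m/s.
Stage 2: m₀ = 104,660 kg, m_f = 104,660 − 72,700 = 31,960 kg; Δv = 272×9.8×ln(3.275) = 2665.6×1.1862 ≈ 3162 m/s.
Stage 3: m₀ = 20,660 kg, m_f = 20,660 − 16,100 = 4,560 kg; Δv = 249×9.8×ln(4.531) = 2440.2×1.5109 ≈ 3687 m/s.
Total Δv = 2537 + 3162 + 3687 = 9386 m/s.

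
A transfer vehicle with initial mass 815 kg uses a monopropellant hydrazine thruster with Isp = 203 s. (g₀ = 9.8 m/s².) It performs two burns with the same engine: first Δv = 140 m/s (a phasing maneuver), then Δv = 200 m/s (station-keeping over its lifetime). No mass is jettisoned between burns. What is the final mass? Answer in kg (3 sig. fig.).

final mass ≈ 687 kg

v_e = Isp · g₀ = 203 × 9.8 = 1989.4 m/s.
After the first burn: m = 815 × exp(−140/1989.4) = 815 × 0.93205 = 759.621 kg.
After the second burn: m = 759.621 × exp(−200/1989.4) = 759.621 × 0.90436 = 686.971 kg.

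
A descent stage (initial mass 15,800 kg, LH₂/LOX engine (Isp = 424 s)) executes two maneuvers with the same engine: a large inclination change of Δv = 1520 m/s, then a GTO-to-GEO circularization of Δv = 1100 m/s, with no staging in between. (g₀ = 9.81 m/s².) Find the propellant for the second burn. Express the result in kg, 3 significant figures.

propellant for the second burn ≈ 2550 kg

v_e = Isp · g₀ = 424 × 9.81 = 4159.4 m/s.
After the first burn: m = 15800 × exp(−1520/4159.4) = 15800 × 0.69390 = 10,963.6 kg.
After the second burn: m = 10,963.6 × exp(−1100/4159.4) = 10,963.6 × 0.76762 = 8,415.88 kg.
Second-burn propellant = 10,963.6 − 8,415.88 = 2,547.72 kg.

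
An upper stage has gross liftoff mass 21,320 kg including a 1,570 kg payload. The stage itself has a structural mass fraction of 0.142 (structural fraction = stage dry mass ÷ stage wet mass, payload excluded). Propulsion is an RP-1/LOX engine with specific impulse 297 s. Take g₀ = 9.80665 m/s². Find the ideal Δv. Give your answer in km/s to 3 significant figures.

Stage wet mass = m₀ − payload = 21,320 − 1,570 = 19,750 kg.
Stage dry mass = ε × stage wet mass = 0.142 × 19,750 = 2,804.5 kg.
Burnout mass m_f = stage dry + payload = 2,804.5 + 1,570 = 4,374.5 kg.
v_e = Isp · g₀ = 297 × 9.80665 = 2912.6 m/s.
Rocket equation: Δv = v_e · ln(21,320/4,374.5) = 2912.6 × ln(4.874) = 2912.6 × 1.5839 ≈ 4613 m/s.

Δv ≈ 4.61 km/s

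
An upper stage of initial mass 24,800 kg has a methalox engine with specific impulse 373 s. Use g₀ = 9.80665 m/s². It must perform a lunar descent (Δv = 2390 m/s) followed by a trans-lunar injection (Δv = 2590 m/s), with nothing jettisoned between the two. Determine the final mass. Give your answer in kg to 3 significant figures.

v_e = Isp · g₀ = 373 × 9.80665 = 3657.9 m/s.
After the first burn: m = 24800 × exp(−2390/3657.9) = 24800 × 0.52028 = 12,902.9 kg.
After the second burn: m = 12,902.9 × exp(−2590/3657.9) = 12,902.9 × 0.49260 = 6,355.97 kg.

final mass ≈ 6360 kg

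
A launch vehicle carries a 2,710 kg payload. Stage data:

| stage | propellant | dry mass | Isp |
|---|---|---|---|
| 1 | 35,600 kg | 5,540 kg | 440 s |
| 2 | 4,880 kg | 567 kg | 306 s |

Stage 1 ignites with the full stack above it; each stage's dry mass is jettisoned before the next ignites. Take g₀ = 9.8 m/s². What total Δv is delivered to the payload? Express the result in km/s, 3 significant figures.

Δv ≈ 8.26 km/s

Ignition mass of stage 1 = 35,600+5,540 + 4,880+567 + 2,710 = 49,297 kg.
Stage 1: m₀ = 49,297 kg, m_f = 49,297 − 35,600 = 13,697 kg; Δv = 440×9.8×ln(3.599) = 4312.0×1.2807 ≈ 5522 m/s.
Stage 2: m₀ = 8,157 kg, m_f = 8,157 − 4,880 = 3,277 kg; Δv = 306×9.8×ln(2.489) = 2998.8×0.9119 ≈ 2735 m/s.
Total Δv = 5522 + 2735 = 8257 m/s.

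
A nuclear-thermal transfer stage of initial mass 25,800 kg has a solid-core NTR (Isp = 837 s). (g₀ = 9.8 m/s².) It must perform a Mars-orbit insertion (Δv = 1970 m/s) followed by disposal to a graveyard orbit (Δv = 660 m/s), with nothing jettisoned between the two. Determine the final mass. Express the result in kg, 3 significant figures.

final mass ≈ 18700 kg

v_e = Isp · g₀ = 837 × 9.8 = 8202.6 m/s.
After the first burn: m = 25800 × exp(−1970/8202.6) = 25800 × 0.78650 = 20,291.7 kg.
After the second burn: m = 20,291.7 × exp(−660/8202.6) = 20,291.7 × 0.92269 = 18,722.9 kg.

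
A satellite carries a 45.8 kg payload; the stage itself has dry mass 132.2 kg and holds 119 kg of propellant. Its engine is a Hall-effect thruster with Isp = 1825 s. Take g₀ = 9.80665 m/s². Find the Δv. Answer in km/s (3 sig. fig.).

v_e = Isp · g₀ = 1825 × 9.80665 = 17897.1 m/s.
m₀ = payload + dry + propellant = 45.8 + 132.2 + 119 = 297 kg.
m_f = payload + dry = 45.8 + 132.2 = 178 kg.
By the Tsiolkovsky rocket equation, Δv = v_e · ln(m₀/m_f) = 17897.1 × ln(1.669) = 17897.1 × 0.5119 ≈ 9162.4 m/s.

Δv ≈ 9.16 km/s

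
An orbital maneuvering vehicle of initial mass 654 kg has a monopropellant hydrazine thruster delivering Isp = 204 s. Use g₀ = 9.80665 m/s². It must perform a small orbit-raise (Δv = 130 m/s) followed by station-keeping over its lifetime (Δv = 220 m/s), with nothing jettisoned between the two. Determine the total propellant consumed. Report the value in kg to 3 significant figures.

v_e = Isp · g₀ = 204 × 9.80665 = 2000.6 m/s.
After the first burn: m = 654 × exp(−130/2000.6) = 654 × 0.93708 = 612.85 kg.
After the second burn: m = 612.85 × exp(−220/2000.6) = 612.85 × 0.89586 = 549.028 kg.
Total propellant = m₀ − m_final = 654 − 549.028 = 104.972 kg.

total propellant consumed ≈ 105 kg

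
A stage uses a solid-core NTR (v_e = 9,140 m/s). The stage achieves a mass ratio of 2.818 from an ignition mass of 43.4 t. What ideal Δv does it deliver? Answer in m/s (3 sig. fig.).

Δv ≈ 9470 m/s

By the Tsiolkovsky rocket equation, Δv = v_e · ln(2.818) = 9140.0 × 1.0360 ≈ 9469.3 m/s.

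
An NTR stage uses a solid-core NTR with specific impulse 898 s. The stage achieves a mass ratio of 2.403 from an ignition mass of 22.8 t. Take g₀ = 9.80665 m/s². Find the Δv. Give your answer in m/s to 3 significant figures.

Δv ≈ 7720 m/s

v_e = Isp · g₀ = 898 × 9.80665 = 8806.4 m/s.
From the ideal rocket equation, Δv = v_e · ln(2.403) = 8806.4 × 0.8767 ≈ 7720.7 m/s.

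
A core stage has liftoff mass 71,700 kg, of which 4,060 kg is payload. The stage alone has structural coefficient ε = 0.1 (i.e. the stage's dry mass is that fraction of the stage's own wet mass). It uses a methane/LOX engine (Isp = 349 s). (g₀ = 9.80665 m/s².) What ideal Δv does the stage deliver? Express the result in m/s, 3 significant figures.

Δv ≈ 6470 m/s

Stage wet mass = m₀ − payload = 71,700 − 4,060 = 67,640 kg.
Stage dry mass = ε × stage wet mass = 0.1 × 67,640 = 6,764 kg.
Burnout mass m_f = stage dry + payload = 6,764 + 4,060 = 10,824 kg.
v_e = Isp · g₀ = 349 × 9.80665 = 3422.5 m/s.
By the Tsiolkovsky rocket equation, Δv = v_e · ln(71,700/10,824) = 3422.5 × ln(6.624) = 3422.5 × 1.8907 ≈ 6471 m/s.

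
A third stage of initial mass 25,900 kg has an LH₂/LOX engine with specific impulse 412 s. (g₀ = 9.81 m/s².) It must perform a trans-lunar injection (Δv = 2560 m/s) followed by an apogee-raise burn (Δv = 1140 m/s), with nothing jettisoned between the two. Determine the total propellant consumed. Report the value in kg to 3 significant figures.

v_e = Isp · g₀ = 412 × 9.81 = 4041.7 m/s.
After the first burn: m = 25900 × exp(−2560/4041.7) = 25900 × 0.53079 = 13,747.5 kg.
After the second burn: m = 13,747.5 × exp(−1140/4041.7) = 13,747.5 × 0.75423 = 10,368.8 kg.
Total propellant = m₀ − m_final = 25900 − 10,368.8 = 15,531.2 kg.

total propellant consumed ≈ 15500 kg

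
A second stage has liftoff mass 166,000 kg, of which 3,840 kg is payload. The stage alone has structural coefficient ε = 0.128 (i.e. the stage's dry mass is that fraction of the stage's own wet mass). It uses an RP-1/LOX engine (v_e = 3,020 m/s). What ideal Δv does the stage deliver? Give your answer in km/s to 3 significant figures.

Stage wet mass = m₀ − payload = 166,000 − 3,840 = 162,160 kg.
Stage dry mass = ε × stage wet mass = 0.128 × 162,160 = 20,756.5 kg.
Burnout mass m_f = stage dry + payload = 20,756.5 + 3,840 = 24,596.5 kg.
From the ideal rocket equation, Δv = v_e · ln(166,000/24,596.5) = 3020.0 × ln(6.749) = 3020.0 × 1.9094 ≈ 5766 m/s.

Δv ≈ 5.77 km/s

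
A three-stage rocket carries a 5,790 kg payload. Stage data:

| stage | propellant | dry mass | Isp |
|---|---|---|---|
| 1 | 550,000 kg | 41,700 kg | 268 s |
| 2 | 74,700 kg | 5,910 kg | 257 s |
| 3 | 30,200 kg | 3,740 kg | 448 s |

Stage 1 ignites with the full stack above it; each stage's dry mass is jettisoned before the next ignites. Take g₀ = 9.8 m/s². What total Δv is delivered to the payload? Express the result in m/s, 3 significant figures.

Δv ≈ 12600 m/s

Ignition mass of stage 1 = 550,000+41,700 + 74,700+5,910 + 30,200+3,740 + 5,790 = 712,040 kg.
Stage 1: m₀ = 712,040 kg, m_f = 712,040 − 550,000 = 162,040 kg; Δv = 268×9.8×ln(4.394) = 2626.4×1.4803 ≈ 3888 m/s.
Stage 2: m₀ = 120,340 kg, m_f = 120,340 − 74,700 = 45,640 kg; Δv = 257×9.8×ln(2.637) = 2518.6×0.9695 ≈ 2442 m/s.
Stage 3: m₀ = 39,730 kg, m_f = 39,730 − 30,200 = 9,530 kg; Δv = 448×9.8×ln(4.169) = 4390.4×1.4277 ≈ 6268 m/s.
Total Δv = 3888 + 2442 + 6268 = 12598 m/s.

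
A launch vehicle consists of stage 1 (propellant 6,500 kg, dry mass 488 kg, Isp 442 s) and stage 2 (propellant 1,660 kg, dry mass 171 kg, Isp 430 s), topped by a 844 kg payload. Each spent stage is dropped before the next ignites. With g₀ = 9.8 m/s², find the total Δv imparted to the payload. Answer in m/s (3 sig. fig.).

Ignition mass of stage 1 = 6,500+488 + 1,660+171 + 844 = 9,663 kg.
Stage 1: m₀ = 9,663 kg, m_f = 9,663 − 6,500 = 3,163 kg; Δv = 442×9.8×ln(3.055) = 4331.6×1.1168 ≈ 4837 m/s.
Stage 2: m₀ = 2,675 kg, m_f = 2,675 − 1,660 = 1,015 kg; Δv = 430×9.8×ln(2.635) = 4214.0×0.9691 ≈ 4084 m/s.
Total Δv = 4837 + 4084 = 8921 m/s.

Δv ≈ 8920 m/s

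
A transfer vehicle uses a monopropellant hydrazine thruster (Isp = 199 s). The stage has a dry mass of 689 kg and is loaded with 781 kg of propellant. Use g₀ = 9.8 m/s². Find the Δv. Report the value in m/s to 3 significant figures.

Δv ≈ 1480 m/s

v_e = Isp · g₀ = 199 × 9.8 = 1950.2 m/s.
m₀ = m_dry + m_prop = 689 + 781 = 1,470 kg.
Rocket equation: Δv = v_e · ln(m₀/m_f) = 1950.2 × ln(2.134) = 1950.2 × 0.7578 ≈ 1477.8 m/s.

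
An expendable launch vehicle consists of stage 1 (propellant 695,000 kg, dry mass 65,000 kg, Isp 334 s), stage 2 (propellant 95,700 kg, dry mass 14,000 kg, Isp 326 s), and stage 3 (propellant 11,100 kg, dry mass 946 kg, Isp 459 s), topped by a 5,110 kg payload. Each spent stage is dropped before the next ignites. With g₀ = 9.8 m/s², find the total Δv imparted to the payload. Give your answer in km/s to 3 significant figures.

Δv ≈ 14.2 km/s

Ignition mass of stage 1 = 695,000+65,000 + 95,700+14,000 + 11,100+946 + 5,110 = 886,856 kg.
Stage 1: m₀ = 886,856 kg, m_f = 886,856 − 695,000 = 191,856 kg; Δv = 334×9.8×ln(4.623) = 3273.2×1.5309 ≈ 5011 m/s.
Stage 2: m₀ = 126,856 kg, m_f = 126,856 − 95,700 = 31,156 kg; Δv = 326×9.8×ln(4.072) = 3194.8×1.4040 ≈ 4486 m/s.
Stage 3: m₀ = 17,156 kg, m_f = 17,156 − 11,100 = 6,056 kg; Δv = 459×9.8×ln(2.833) = 4498.2×1.0413 ≈ 4684 m/s.
Total Δv = 5011 + 4486 + 4684 = 14181 m/s.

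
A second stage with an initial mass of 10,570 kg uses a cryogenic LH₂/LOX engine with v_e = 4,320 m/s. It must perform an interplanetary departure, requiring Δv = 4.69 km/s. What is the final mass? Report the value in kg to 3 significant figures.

Rocket equation: m₀/m_f = exp(Δv / v_e) = exp(4690 / 4320.0) = exp(1.0856) = 2.9614.
m_f = m₀ / 2.9614 = 10,570 / 2.9614 = 3,569.26 kg.

final mass ≈ 3570 kg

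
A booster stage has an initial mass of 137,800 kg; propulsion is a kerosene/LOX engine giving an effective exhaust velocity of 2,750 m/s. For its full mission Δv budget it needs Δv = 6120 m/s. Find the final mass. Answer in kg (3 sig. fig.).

Using Δv = v_e ln(m₀/m_f): m₀/m_f = exp(Δv / v_e) = exp(6120 / 2750.0) = exp(2.2255) = 9.2577.
m_f = m₀ / 9.2577 = 137,800 / 9.2577 = 14,884.9 kg.

final mass ≈ 14900 kg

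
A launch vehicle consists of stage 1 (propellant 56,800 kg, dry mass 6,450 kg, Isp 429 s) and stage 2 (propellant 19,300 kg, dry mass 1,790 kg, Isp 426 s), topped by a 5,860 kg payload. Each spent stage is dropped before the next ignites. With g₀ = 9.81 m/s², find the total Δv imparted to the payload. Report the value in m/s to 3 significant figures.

Ignition mass of stage 1 = 56,800+6,450 + 19,300+1,790 + 5,860 = 90,200 kg.
Stage 1: m₀ = 90,200 kg, m_f = 90,200 − 56,800 = 33,400 kg; Δv = 429×9.81×ln(2.701) = 4208.5×0.9935 ≈ 4181 m/s.
Stage 2: m₀ = 26,950 kg, m_f = 26,950 − 19,300 = 7,650 kg; Δv = 426×9.81×ln(3.523) = 4179.1×1.2593 ≈ 5263 m/s.
Total Δv = 4181 + 5263 = 9444 m/s.

Δv ≈ 9440 m/s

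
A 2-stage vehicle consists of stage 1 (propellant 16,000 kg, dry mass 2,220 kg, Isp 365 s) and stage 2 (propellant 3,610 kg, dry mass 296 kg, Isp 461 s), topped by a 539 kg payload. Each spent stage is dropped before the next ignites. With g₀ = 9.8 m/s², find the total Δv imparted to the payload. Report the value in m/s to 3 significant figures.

Δv ≈ 11900 m/s

Ignition mass of stage 1 = 16,000+2,220 + 3,610+296 + 539 = 22,665 kg.
Stage 1: m₀ = 22,665 kg, m_f = 22,665 − 16,000 = 6,665 kg; Δv = 365×9.8×ln(3.401) = 3577.0×1.2240 ≈ 4378 m/s.
Stage 2: m₀ = 4,445 kg, m_f = 4,445 − 3,610 = 835 kg; Δv = 461×9.8×ln(5.323) = 4517.8×1.6721 ≈ 7554 m/s.
Total Δv = 4378 + 7554 = 11932 m/s.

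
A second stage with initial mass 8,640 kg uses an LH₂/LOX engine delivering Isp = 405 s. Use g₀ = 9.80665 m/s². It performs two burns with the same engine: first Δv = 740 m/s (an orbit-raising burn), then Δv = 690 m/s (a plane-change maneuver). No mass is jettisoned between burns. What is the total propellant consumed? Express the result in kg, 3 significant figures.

total propellant consumed ≈ 2610 kg

v_e = Isp · g₀ = 405 × 9.80665 = 3971.7 m/s.
After the first burn: m = 8640 × exp(−740/3971.7) = 8640 × 0.83001 = 7,171.29 kg.
After the second burn: m = 7,171.29 × exp(−690/3971.7) = 7,171.29 × 0.84052 = 6,027.61 kg.
Total propellant = m₀ − m_final = 8640 − 6,027.61 = 2,612.39 kg.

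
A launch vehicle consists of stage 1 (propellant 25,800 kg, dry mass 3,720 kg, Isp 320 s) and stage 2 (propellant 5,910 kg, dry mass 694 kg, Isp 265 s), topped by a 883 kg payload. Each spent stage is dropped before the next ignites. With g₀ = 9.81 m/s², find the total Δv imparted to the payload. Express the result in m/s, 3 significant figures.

Ignition mass of stage 1 = 25,800+3,720 + 5,910+694 + 883 = 37,007 kg.
Stage 1: m₀ = 37,007 kg, m_f = 37,007 − 25,800 = 11,207 kg; Δv = 320×9.81×ln(3.302) = 3139.2×1.1946 ≈ 3750 m/s.
Stage 2: m₀ = 7,487 kg, m_f = 7,487 − 5,910 = 1,577 kg; Δv = 265×9.81×ln(4.748) = 2599.7×1.5576 ≈ 4049 m/s.
Total Δv = 3750 + 4049 = 7799 m/s.

Δv ≈ 7800 m/s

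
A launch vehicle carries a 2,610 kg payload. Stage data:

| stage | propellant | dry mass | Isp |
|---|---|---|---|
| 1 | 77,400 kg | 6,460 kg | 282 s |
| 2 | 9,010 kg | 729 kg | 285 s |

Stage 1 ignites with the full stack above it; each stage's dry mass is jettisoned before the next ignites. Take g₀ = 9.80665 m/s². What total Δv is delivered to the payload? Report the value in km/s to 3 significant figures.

Ignition mass of stage 1 = 77,400+6,460 + 9,010+729 + 2,610 = 96,209 kg.
Stage 1: m₀ = 96,209 kg, m_f = 96,209 − 77,400 = 18,809 kg; Δv = 282×9.80665×ln(5.115) = 2765.5×1.6322 ≈ 4514 m/s.
Stage 2: m₀ = 12,349 kg, m_f = 12,349 − 9,010 = 3,339 kg; Δv = 285×9.80665×ln(3.698) = 2794.9×1.3079 ≈ 3655 m/s.
Total Δv = 4514 + 3655 = 8169 m/s.

Δv ≈ 8.17 km/s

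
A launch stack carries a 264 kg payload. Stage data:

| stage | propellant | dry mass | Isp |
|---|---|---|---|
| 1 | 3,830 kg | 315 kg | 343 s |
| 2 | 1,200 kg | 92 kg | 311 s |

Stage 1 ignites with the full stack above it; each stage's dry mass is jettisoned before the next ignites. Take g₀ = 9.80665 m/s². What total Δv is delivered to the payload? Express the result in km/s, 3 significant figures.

Ignition mass of stage 1 = 3,830+315 + 1,200+92 + 264 = 5,701 kg.
Stage 1: m₀ = 5,701 kg, m_f = 5,701 − 3,830 = 1,871 kg; Δv = 343×9.80665×ln(3.047) = 3363.7×1.1142 ≈ 3748 m/s.
Stage 2: m₀ = 1,556 kg, m_f = 1,556 − 1,200 = 356 kg; Δv = 311×9.80665×ln(4.371) = 3049.9×1.4749 ≈ 4498 m/s.
Total Δv = 3748 + 4498 = 8246 m/s.

Δv ≈ 8.25 km/s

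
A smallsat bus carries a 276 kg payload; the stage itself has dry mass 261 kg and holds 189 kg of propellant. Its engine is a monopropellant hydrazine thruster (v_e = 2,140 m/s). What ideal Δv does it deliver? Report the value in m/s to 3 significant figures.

m₀ = payload + dry + propellant = 276 + 261 + 189 = 726 kg.
m_f = payload + dry = 276 + 261 = 537 kg.
Rocket equation: Δv = v_e · ln(m₀/m_f) = 2140.0 × ln(1.352) = 2140.0 × 0.3016 ≈ 645.3 m/s.

Δv ≈ 645 m/s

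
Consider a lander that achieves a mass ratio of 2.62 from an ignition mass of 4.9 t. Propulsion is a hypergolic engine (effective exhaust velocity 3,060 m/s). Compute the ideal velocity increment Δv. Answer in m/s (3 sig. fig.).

Using Δv = v_e ln(m₀/m_f): Δv = v_e · ln(2.62) = 3060.0 × 0.9632 ≈ 2947.3 m/s.

Δv ≈ 2950 m/s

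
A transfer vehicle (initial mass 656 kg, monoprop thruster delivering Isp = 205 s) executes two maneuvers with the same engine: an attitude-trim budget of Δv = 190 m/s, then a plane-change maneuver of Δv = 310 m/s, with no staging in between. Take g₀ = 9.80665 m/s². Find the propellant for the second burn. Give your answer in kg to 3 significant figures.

v_e = Isp · g₀ = 205 × 9.80665 = 2010.4 m/s.
After the first burn: m = 656 × exp(−190/2010.4) = 656 × 0.90982 = 596.842 kg.
After the second burn: m = 596.842 × exp(−310/2010.4) = 596.842 × 0.85710 = 511.553 kg.
Second-burn propellant = 596.842 − 511.553 = 85.289 kg.

propellant for the second burn ≈ 85.3 kg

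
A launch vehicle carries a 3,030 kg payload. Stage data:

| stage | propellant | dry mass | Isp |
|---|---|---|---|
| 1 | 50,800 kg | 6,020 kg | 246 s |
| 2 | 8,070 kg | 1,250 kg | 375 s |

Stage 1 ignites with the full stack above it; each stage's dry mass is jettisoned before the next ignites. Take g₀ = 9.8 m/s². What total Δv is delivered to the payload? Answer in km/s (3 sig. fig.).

Δv ≈ 7.09 km/s

Ignition mass of stage 1 = 50,800+6,020 + 8,070+1,250 + 3,030 = 69,170 kg.
Stage 1: m₀ = 69,170 kg, m_f = 69,170 − 50,800 = 18,370 kg; Δv = 246×9.8×ln(3.765) = 2410.8×1.3258 ≈ 3196 m/s.
Stage 2: m₀ = 12,350 kg, m_f = 12,350 − 8,070 = 4,280 kg; Δv = 375×9.8×ln(2.886) = 3675.0×1.0597 ≈ 3894 m/s.
Total Δv = 3196 + 3894 = 7090 m/s.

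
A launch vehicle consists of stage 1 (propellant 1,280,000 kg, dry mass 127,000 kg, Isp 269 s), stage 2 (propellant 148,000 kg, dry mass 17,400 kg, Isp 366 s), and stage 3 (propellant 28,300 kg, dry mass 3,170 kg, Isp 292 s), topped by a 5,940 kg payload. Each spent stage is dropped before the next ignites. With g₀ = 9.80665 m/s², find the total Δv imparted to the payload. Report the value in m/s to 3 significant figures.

Ignition mass of stage 1 = 1,280,000+127,000 + 148,000+17,400 + 28,300+3,170 + 5,940 = 1,609,810 kg.
Stage 1: m₀ = 1,609,810 kg, m_f = 1,609,810 − 1,280,000 = 329,810 kg; Δv = 269×9.80665×ln(4.881) = 2638.0×1.5854 ≈ 4182 m/s.
Stage 2: m₀ = 202,810 kg, m_f = 202,810 − 148,000 = 54,810 kg; Δv = 366×9.80665×ln(3.7) = 3589.2×1.3084 ≈ 4696 m/s.
Stage 3: m₀ = 37,410 kg, m_f = 37,410 − 28,300 = 9,110 kg; Δv = 292×9.80665×ln(4.106) = 2863.5×1.4126 ≈ 4045 m/s.
Total Δv = 4182 + 4696 + 4045 = 12923 m/s.

Δv ≈ 12900 m/s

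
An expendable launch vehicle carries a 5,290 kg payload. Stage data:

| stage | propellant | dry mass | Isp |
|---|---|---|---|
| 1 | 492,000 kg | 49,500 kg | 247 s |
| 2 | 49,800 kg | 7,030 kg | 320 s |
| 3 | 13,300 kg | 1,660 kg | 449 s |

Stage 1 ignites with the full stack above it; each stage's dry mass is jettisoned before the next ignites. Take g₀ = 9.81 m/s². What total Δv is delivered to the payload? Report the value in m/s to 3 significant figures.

Ignition mass of stage 1 = 492,000+49,500 + 49,800+7,030 + 13,300+1,660 + 5,290 = 618,580 kg.
Stage 1: m₀ = 618,580 kg, m_f = 618,580 − 492,000 = 126,580 kg; Δv = 247×9.81×ln(4.887) = 2423.1×1.5866 ≈ 3844 m/s.
Stage 2: m₀ = 77,080 kg, m_f = 77,080 − 49,800 = 27,280 kg; Δv = 320×9.81×ln(2.826) = 3139.2×1.0387 ≈ 3261 m/s.
Stage 3: m₀ = 20,250 kg, m_f = 20,250 − 13,300 = 6,950 kg; Δv = 449×9.81×ln(2.914) = 4404.7×1.0694 ≈ 4710 m/s.
Total Δv = 3844 + 3261 + 4710 = 11815 m/s.

Δv ≈ 11800 m/s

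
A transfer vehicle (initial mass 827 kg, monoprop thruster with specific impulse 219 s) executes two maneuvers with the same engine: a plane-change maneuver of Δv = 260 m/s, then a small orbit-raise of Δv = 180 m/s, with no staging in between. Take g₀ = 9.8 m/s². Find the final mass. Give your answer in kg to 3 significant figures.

v_e = Isp · g₀ = 219 × 9.8 = 2146.2 m/s.
After the first burn: m = 827 × exp(−260/2146.2) = 827 × 0.88591 = 732.648 kg.
After the second burn: m = 732.648 × exp(−180/2146.2) = 732.648 × 0.91955 = 673.706 kg.

final mass ≈ 674 kg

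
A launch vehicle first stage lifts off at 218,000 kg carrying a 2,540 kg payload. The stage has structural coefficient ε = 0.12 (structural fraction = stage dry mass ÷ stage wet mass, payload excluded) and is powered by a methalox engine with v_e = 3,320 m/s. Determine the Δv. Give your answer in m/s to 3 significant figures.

Δv ≈ 6770 m/s

Stage wet mass = m₀ − payload = 218,000 − 2,540 = 215,460 kg.
Stage dry mass = ε × stage wet mass = 0.12 × 215,460 = 25,855.2 kg.
Burnout mass m_f = stage dry + payload = 25,855.2 + 2,540 = 28,395.2 kg.
Δv = v_e · ln(218,000/28,395.2) = 3320.0 × ln(7.677) = 3320.0 × 2.0383 ≈ 6767 m/s.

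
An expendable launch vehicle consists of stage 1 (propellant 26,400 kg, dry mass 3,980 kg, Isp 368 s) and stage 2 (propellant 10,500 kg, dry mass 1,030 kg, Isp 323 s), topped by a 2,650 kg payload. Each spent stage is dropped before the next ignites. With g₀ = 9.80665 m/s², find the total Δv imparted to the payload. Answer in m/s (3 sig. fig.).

Ignition mass of stage 1 = 26,400+3,980 + 10,500+1,030 + 2,650 = 44,560 kg.
Stage 1: m₀ = 44,560 kg, m_f = 44,560 − 26,400 = 18,160 kg; Δv = 368×9.80665×ln(2.454) = 3608.8×0.8976 ≈ 3239 m/s.
Stage 2: m₀ = 14,180 kg, m_f = 14,180 − 10,500 = 3,680 kg; Δv = 323×9.80665×ln(3.853) = 3167.5×1.3489 ≈ 4273 m/s.
Total Δv = 3239 + 4273 = 7512 m/s.

Δv ≈ 7510 m/s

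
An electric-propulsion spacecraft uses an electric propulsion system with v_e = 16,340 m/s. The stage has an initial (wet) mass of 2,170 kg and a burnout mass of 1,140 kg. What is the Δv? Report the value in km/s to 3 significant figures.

From the ideal rocket equation, Δv = v_e · ln(m₀/m_f) = 16340.0 × ln(1.904) = 16340.0 × 0.6437 ≈ 10518.0 m/s.

Δv ≈ 10.5 km/s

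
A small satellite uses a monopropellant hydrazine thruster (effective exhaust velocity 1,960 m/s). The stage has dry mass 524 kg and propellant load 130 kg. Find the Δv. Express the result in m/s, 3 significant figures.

Δv ≈ 434 m/s

m₀ = m_dry + m_prop = 524 + 130 = 654 kg.
Rocket equation: Δv = v_e · ln(m₀/m_f) = 1960.0 × ln(1.248) = 1960.0 × 0.2216 ≈ 434.4 m/s.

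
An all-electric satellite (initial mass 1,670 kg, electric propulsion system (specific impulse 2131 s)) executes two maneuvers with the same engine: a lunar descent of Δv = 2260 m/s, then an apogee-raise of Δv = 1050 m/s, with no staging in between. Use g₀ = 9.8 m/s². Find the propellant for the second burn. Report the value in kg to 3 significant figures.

propellant for the second burn ≈ 73.5 kg

v_e = Isp · g₀ = 2131 × 9.8 = 20883.8 m/s.
After the first burn: m = 1670 × exp(−2260/20883.8) = 1670 × 0.89743 = 1,498.71 kg.
After the second burn: m = 1,498.71 × exp(−1050/20883.8) = 1,498.71 × 0.95096 = 1,425.21 kg.
Second-burn propellant = 1,498.71 − 1,425.21 = 73.5 kg.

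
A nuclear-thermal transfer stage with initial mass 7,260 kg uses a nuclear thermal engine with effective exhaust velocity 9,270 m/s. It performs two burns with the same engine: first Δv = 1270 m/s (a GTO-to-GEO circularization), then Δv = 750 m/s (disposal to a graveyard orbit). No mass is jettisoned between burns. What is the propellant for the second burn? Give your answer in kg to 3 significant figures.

propellant for the second burn ≈ 492 kg

After the first burn: m = 7260 × exp(−1270/9270.0) = 7260 × 0.87197 = 6,330.5 kg.
After the second burn: m = 6,330.5 × exp(−750/9270.0) = 6,330.5 × 0.92228 = 5,838.49 kg.
Second-burn propellant = 6,330.5 − 5,838.49 = 492.01 kg.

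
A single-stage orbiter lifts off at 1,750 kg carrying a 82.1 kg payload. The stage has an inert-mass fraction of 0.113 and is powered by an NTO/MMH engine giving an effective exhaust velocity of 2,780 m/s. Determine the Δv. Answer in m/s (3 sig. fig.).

Stage wet mass = m₀ − payload = 1,750 − 82.1 = 1,667.9 kg.
Stage dry mass = ε × stage wet mass = 0.113 × 1,667.9 = 188.473 kg.
Burnout mass m_f = stage dry + payload = 188.473 + 82.1 = 270.573 kg.
Using Δv = v_e ln(m₀/m_f): Δv = v_e · ln(1,750/270.573) = 2780.0 × ln(6.468) = 2780.0 × 1.8668 ≈ 5190 m/s.

Δv ≈ 5190 m/s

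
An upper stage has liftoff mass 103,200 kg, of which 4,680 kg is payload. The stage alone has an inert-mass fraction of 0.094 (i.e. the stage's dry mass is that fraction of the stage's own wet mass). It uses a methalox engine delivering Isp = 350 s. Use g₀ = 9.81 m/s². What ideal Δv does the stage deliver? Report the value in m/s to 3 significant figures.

Δv ≈ 6870 m/s

Stage wet mass = m₀ − payload = 103,200 − 4,680 = 98,520 kg.
Stage dry mass = ε × stage wet mass = 0.094 × 98,520 = 9,260.88 kg.
Burnout mass m_f = stage dry + payload = 9,260.88 + 4,680 = 13,940.88 kg.
v_e = Isp · g₀ = 350 × 9.81 = 3433.5 m/s.
Δv = v_e · ln(103,200/13,940.88) = 3433.5 × ln(7.403) = 3433.5 × 2.0018 ≈ 6873 m/s.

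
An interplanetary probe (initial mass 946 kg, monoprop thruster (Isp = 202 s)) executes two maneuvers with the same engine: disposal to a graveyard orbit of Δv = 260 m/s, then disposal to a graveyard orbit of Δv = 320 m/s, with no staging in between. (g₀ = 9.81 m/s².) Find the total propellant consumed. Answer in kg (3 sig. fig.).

v_e = Isp · g₀ = 202 × 9.81 = 1981.6 m/s.
After the first burn: m = 946 × exp(−260/1981.6) = 946 × 0.87704 = 829.68 kg.
After the second burn: m = 829.68 × exp(−320/1981.6) = 829.68 × 0.85088 = 705.958 kg.
Total propellant = m₀ − m_final = 946 − 705.958 = 240.042 kg.

total propellant consumed ≈ 240 kg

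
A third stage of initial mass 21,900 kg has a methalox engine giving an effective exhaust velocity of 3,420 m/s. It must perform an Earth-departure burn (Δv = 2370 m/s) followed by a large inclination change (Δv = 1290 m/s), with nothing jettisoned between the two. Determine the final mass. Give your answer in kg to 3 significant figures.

After the first burn: m = 21900 × exp(−2370/3420.0) = 21900 × 0.50008 = 10,951.8 kg.
After the second burn: m = 10,951.8 × exp(−1290/3420.0) = 10,951.8 × 0.68578 = 7,510.53 kg.

final mass ≈ 7510 kg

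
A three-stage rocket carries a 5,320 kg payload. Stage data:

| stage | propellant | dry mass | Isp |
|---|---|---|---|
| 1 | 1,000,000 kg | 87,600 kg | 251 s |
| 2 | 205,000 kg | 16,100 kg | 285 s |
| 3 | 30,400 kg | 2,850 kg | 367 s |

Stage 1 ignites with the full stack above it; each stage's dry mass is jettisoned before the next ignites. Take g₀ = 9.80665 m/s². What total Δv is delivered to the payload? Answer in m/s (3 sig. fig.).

Ignition mass of stage 1 = 1,000,000+87,600 + 205,000+16,100 + 30,400+2,850 + 5,320 = 1,347,270 kg.
Stage 1: m₀ = 1,347,270 kg, m_f = 1,347,270 − 1,000,000 = 347,270 kg; Δv = 251×9.80665×ln(3.88) = 2461.5×1.3557 ≈ 3337 m/s.
Stage 2: m₀ = 259,670 kg, m_f = 259,670 − 205,000 = 54,670 kg; Δv = 285×9.80665×ln(4.75) = 2794.9×1.5581 ≈ 4355 m/s.
Stage 3: m₀ = 38,570 kg, m_f = 38,570 − 30,400 = 8,170 kg; Δv = 367×9.80665×ln(4.721) = 3599.0×1.5520 ≈ 5586 m/s.
Total Δv = 3337 + 4355 + 5586 = 13278 m/s.

Δv ≈ 13300 m/s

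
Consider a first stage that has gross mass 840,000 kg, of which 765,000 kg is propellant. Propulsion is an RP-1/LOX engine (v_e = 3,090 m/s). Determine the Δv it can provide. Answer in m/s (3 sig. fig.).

m_f = m₀ − m_prop = 840,000 − 765,000 = 75,000 kg.
Rocket equation: Δv = v_e · ln(m₀/m_f) = 3090.0 × ln(11.2) = 3090.0 × 2.4159 ≈ 7465.2 m/s.

Δv ≈ 7470 m/s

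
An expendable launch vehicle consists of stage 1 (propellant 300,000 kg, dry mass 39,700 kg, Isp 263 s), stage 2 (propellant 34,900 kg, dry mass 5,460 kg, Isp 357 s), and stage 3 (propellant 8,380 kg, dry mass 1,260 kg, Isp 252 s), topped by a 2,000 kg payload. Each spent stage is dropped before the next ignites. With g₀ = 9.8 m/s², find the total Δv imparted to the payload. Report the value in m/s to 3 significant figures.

Δv ≈ 10800 m/s

Ignition mass of stage 1 = 300,000+39,700 + 34,900+5,460 + 8,380+1,260 + 2,000 = 391,700 kg.
Stage 1: m₀ = 391,700 kg, m_f = 391,700 − 300,000 = 91,700 kg; Δv = 263×9.8×ln(4.272) = 2577.4×1.4520 ≈ 3742 m/s.
Stage 2: m₀ = 52,000 kg, m_f = 52,000 − 34,900 = 17,100 kg; Δv = 357×9.8×ln(3.041) = 3498.6×1.1122 ≈ 3891 m/s.
Stage 3: m₀ = 11,640 kg, m_f = 11,640 − 8,380 = 3,260 kg; Δv = 252×9.8×ln(3.571) = 2469.6×1.2727 ≈ 3143 m/s.
Total Δv = 3742 + 3891 + 3143 = 10776 m/s.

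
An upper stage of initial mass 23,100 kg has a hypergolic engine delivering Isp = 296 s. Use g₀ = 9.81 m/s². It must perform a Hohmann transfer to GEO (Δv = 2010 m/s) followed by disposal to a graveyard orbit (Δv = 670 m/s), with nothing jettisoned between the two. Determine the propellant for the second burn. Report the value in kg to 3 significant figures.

v_e = Isp · g₀ = 296 × 9.81 = 2903.8 m/s.
After the first burn: m = 23100 × exp(−2010/2903.8) = 23100 × 0.50047 = 11,560.9 kg.
After the second burn: m = 11,560.9 × exp(−670/2903.8) = 11,560.9 × 0.79395 = 9,178.78 kg.
Second-burn propellant = 11,560.9 − 9,178.78 = 2,382.12 kg.

propellant for the second burn ≈ 2380 kg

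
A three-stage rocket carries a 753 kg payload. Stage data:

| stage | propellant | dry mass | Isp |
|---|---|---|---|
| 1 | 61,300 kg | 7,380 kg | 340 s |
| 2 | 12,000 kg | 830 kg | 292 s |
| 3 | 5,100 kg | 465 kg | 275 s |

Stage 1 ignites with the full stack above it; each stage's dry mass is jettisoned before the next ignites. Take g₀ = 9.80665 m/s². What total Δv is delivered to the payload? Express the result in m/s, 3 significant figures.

Δv ≈ 11300 m/s

Ignition mass of stage 1 = 61,300+7,380 + 12,000+830 + 5,100+465 + 753 = 87,828 kg.
Stage 1: m₀ = 87,828 kg, m_f = 87,828 − 61,300 = 26,528 kg; Δv = 340×9.80665×ln(3.311) = 3334.3×1.1972 ≈ 3992 m/s.
Stage 2: m₀ = 19,148 kg, m_f = 19,148 − 12,000 = 7,148 kg; Δv = 292×9.80665×ln(2.679) = 2863.5×0.9854 ≈ 2822 m/s.
Stage 3: m₀ = 6,318 kg, m_f = 6,318 − 5,100 = 1,218 kg; Δv = 275×9.80665×ln(5.187) = 2696.8×1.6462 ≈ 4439 m/s.
Total Δv = 3992 + 2822 + 4439 = 11253 m/s.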